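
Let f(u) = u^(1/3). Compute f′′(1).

The coefficient of (u - 1)^2 in the expansion is -1/9, so f′′(1) = 2! * (-1/9) = -2/9.

-2/9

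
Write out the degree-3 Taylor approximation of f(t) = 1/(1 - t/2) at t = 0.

f(0) = 1
f′(0) = 1/2
f′′(0) = 1/2
f′′′(0) = 3/4
Then c_k = f^(k)(0)/k! gives each Taylor coefficient.

t^3/8 + t^2/4 + t/2 + 1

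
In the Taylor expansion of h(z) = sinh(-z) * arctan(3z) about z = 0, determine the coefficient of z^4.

Write out both Maclaurin series and multiply, keeping only the needed powers.
[z^0] = 0;  [z^1] = 0;  [z^2] = -3;  [z^3] = 0;  [z^4] = 17/2.
So c_4 = h^(4)(0)/4! = 17/2.

17/2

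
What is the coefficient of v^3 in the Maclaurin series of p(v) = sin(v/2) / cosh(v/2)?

Write the quotient as an unknown series and match coefficients against numerator = denominator · series.
[v^0] = 0;  [v^1] = 1/2;  [v^2] = 0;  [v^3] = -1/12.
So c_3 = p′′′(0)/3! = -1/12.

-1/12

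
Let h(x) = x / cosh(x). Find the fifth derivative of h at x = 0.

Divide the numerator series by the denominator series (power-series long division).
The coefficient of x^5 in the expansion is 5/24, so h^(5)(0) = 5! * (5/24) = 25.

25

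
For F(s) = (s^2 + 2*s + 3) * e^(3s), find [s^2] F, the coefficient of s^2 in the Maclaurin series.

41/2

Distribute the polynomial across the series and collect like powers.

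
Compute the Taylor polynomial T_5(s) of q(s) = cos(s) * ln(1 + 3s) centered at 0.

Multiply the two series term by term and collect like powers.

1769*s^5/40 - 18*s^4 + 15*s^3/2 - 9*s^2/2 + 3*s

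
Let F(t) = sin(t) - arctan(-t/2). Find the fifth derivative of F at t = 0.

Combine the two series term by term.
The coefficient of t^5 in the expansion is 7/480, so F^(5)(0) = 5! * (7/480) = 7/4.

7/4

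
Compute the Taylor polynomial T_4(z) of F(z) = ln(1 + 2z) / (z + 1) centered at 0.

Expand 1/(denominator) as a geometric series and multiply by the numerator's series.
F(0) = 0
F′(0) = 2
F′′(0) = -8
F′′′(0) = 40
F^(4)(0) = -256
Dividing each by k! gives the coefficients c_0, ..., c_4.

-32*z^4/3 + 20*z^3/3 - 4*z^2 + 2*z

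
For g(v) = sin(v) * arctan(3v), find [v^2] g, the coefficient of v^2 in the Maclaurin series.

Expand each factor separately, then convolve coefficients.
[v^0] = 0;  [v^1] = 0;  [v^2] = 3.

3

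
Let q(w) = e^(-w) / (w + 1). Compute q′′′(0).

-16

Multiply the numerator's expansion by the denominator's geometric series.
From the series, [w^3] q = -8/3; multiply by 3! = 6 to get -16.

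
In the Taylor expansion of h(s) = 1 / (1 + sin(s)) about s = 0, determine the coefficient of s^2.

1

Write 1/(1+u) = 1 - u + u^2 - u^3 + ... and substitute the series for u.
h(0) = 1
h′(0) = -1
h′′(0) = 2
So c_2 = h′′(0)/2! = 1.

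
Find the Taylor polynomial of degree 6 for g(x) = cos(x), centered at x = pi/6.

Use the known series and substitute for the argument.
[(x - pi/6)^0] = sqrt(3)/2;  [(x - pi/6)^1] = -1/2;  [(x - pi/6)^2] = -sqrt(3)/4;  [(x - pi/6)^3] = 1/12;  [(x - pi/6)^4] = sqrt(3)/48;  [(x - pi/6)^5] = -1/240;  [(x - pi/6)^6] = -sqrt(3)/1440.

-sqrt(3)*(x - pi/6)^6/1440 - (x - pi/6)^5/240 + sqrt(3)*(x - pi/6)^4/48 + (x - pi/6)^3/12 - sqrt(3)*(x - pi/6)^2/4 - (x - pi/6)/2 + sqrt(3)/2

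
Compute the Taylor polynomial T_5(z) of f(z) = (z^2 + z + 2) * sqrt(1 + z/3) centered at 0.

z^5/486 - 65*z^4/5184 + 17*z^3/108 + 41*z^2/36 + 4*z/3 + 2

Distribute the polynomial across the series and collect like powers.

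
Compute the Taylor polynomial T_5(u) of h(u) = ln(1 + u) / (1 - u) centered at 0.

Expand 1/(denominator) as a geometric series and multiply by the numerator's series.

47*u^5/60 + 7*u^4/12 + 5*u^3/6 + u^2/2 + u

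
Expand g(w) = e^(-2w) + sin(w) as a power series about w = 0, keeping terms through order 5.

-31*w^5/120 + 2*w^4/3 - 3*w^3/2 + 2*w^2 - w + 1

Combine the two series term by term.
[w^0] = 1;  [w^1] = -1;  [w^2] = 2;  [w^3] = -3/2;  [w^4] = 2/3;  [w^5] = -31/120.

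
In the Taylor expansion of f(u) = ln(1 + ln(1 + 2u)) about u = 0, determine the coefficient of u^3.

28/3

Substitute the inner expansion into the outer series and collect powers.
f(0) = 0
f′(0) = 2
f′′(0) = -8
f′′′(0) = 56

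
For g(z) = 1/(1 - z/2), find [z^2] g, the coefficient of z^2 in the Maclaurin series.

[z^0] = 1;  [z^1] = 1/2;  [z^2] = 1/4.
So c_2 = g′′(0)/2! = 1/4.

1/4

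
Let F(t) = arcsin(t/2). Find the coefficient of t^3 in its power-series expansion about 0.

1/48

Use the known series and substitute for the argument.
F(0) = 0
F′(0) = 1/2
F′′(0) = 0
F′′′(0) = 1/8
Dividing each by k! gives the coefficients c_0, ..., c_3.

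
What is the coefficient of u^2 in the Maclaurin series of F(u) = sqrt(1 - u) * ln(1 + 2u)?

Take the Cauchy product of the two expansions.
So c_2 = F′′(0)/2! = -3.

-3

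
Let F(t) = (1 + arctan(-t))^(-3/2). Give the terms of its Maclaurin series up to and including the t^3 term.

27*t^3/16 + 15*t^2/8 + 3*t/2 + 1

Substitute the inner expansion into the outer series and collect powers.
F(0) = 1
F′(0) = 3/2
F′′(0) = 15/4
F′′′(0) = 81/8
Then c_k = F^(k)(0)/k! gives each Taylor coefficient.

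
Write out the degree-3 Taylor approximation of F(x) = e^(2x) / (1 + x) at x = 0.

x^3/3 + x^2 + x + 1

Take the Cauchy product of the two expansions.
F(0) = 1
F′(0) = 1
F′′(0) = 2
F′′′(0) = 2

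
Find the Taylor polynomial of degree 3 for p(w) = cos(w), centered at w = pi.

(w - pi)^2/2 - 1

Use the known series and substitute for the argument.
[(w - pi)^0] = -1;  [(w - pi)^1] = 0;  [(w - pi)^2] = 1/2;  [(w - pi)^3] = 0.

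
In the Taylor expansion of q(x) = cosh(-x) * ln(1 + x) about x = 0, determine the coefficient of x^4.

-1/2

Take the Cauchy product of the two expansions.
q(0) = 0
q′(0) = 1
q′′(0) = -1
q′′′(0) = 5
q^(4)(0) = -12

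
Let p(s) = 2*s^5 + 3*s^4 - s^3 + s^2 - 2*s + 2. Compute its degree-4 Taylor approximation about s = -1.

-7*(s + 1)^4 + 7*(s + 1)^3 + 2*(s + 1)^2 - 9*(s + 1) + 7

p(-1) = 7
p′(-1) = -9
p′′(-1) = 4
p′′′(-1) = 42
p^(4)(-1) = -168
Then c_k = p^(k)(-1)/k! gives each Taylor coefficient.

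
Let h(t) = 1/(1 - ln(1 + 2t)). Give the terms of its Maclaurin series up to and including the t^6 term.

Compose series: expand the inner function first, then feed it into the outer expansion.
h(0) = 1
h′(0) = 2
h′′(0) = 4
h′′′(0) = 16
h^(4)(0) = 64
h^(5)(0) = 448
h^(6)(0) = 2432
Dividing each by k! gives the coefficients c_0, ..., c_6.

152*t^6/45 + 56*t^5/15 + 8*t^4/3 + 8*t^3/3 + 2*t^2 + 2*t + 1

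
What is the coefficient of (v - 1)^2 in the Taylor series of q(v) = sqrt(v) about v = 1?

-1/8

Use the known series and substitute for the argument.
q(1) = 1
q′(1) = 1/2
q′′(1) = -1/4
The Taylor polynomial is Σ q^(k)(1)/k! · (v - 1)^k.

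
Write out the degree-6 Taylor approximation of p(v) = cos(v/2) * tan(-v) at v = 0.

Expand each factor separately, then convolve coefficients.

-181*v^5/1920 - 5*v^3/24 - v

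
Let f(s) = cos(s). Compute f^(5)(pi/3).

The coefficient of (s - pi/3)^5 in the expansion is -sqrt(3)/240, so f^(5)(pi/3) = 5! * (-sqrt(3)/240) = -sqrt(3)/2.

-sqrt(3)/2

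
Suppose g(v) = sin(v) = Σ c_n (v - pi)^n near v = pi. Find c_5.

-1/120

g(pi) = 0
g′(pi) = -1
g′′(pi) = 0
g′′′(pi) = 1
g^(4)(pi) = 0
g^(5)(pi) = -1
Then c_k = g^(k)(pi)/k! gives each Taylor coefficient.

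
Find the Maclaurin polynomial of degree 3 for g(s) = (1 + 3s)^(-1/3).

g(0) = 1
g′(0) = -1
g′′(0) = 4
g′′′(0) = -28

-14*s^3/3 + 2*s^2 - s + 1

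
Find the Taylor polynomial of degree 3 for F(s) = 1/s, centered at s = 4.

-(s - 4)^3/256 + (s - 4)^2/64 - (s - 4)/16 + 1/4

Use the known series and substitute for the argument.
F(4) = 1/4
F′(4) = -1/16
F′′(4) = 1/32
F′′′(4) = -3/128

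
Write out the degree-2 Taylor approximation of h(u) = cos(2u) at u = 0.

1 - 2*u^2

Compute the successive derivatives at the expansion point and divide by k!.
h(0) = 1
h′(0) = 0
h′′(0) = -4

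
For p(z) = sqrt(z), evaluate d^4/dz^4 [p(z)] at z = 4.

Differentiate repeatedly and evaluate at the center.
From the series, [(z - 4)^4] p = -5/16384; multiply by 4! = 24 to get -15/2048.

-15/2048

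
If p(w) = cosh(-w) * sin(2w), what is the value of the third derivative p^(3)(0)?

-2

Write out both Maclaurin series and multiply, keeping only the needed powers.
From the series, [w^3] p = -1/3; multiply by 3! = 6 to get -2.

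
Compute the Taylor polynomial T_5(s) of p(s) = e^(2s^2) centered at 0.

p(0) = 1
p′(0) = 0
p′′(0) = 4
p′′′(0) = 0
p^(4)(0) = 48
p^(5)(0) = 0
The Taylor polynomial is Σ p^(k)(0)/k! · s^k.

2*s^4 + 2*s^2 + 1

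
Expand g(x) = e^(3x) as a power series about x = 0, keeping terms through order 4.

g(0) = 1
g′(0) = 3
g′′(0) = 9
g′′′(0) = 27
g^(4)(0) = 81
The Taylor polynomial is Σ g^(k)(0)/k! · x^k.

27*x^4/8 + 9*x^3/2 + 9*x^2/2 + 3*x + 1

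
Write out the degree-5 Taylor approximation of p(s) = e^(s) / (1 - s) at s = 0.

Multiply the two series term by term and collect like powers.
p(0) = 1
p′(0) = 2
p′′(0) = 5
p′′′(0) = 16
p^(4)(0) = 65
p^(5)(0) = 326

163*s^5/60 + 65*s^4/24 + 8*s^3/3 + 5*s^2/2 + 2*s + 1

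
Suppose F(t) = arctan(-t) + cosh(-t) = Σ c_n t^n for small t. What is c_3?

1/3

Combine the two series term by term.
F(0) = 1
F′(0) = -1
F′′(0) = 1
F′′′(0) = 2
Then c_k = F^(k)(0)/k! gives each Taylor coefficient.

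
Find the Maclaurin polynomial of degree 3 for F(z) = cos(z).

[z^0] = 1;  [z^1] = 0;  [z^2] = -1/2;  [z^3] = 0.

1 - z^2/2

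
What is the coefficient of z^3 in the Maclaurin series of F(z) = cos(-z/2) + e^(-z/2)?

Combine the two series term by term.
[z^0] = 2;  [z^1] = -1/2;  [z^2] = 0;  [z^3] = -1/48.

-1/48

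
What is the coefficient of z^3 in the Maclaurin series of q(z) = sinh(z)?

1/6

Apply the Taylor formula c_k = f^(k)(a)/k!.
So c_3 = q′′′(0)/3! = 1/6.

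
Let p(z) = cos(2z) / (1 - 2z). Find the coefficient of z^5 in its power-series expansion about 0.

Multiply the two series term by term and collect like powers.

52/3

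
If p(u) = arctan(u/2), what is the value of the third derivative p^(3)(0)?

From the series, [u^3] p = -1/24; multiply by 3! = 6 to get -1/4.

-1/4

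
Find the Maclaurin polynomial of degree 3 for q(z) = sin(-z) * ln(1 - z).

Expand each factor separately, then convolve coefficients.
q(0) = 0
q′(0) = 0
q′′(0) = 2
q′′′(0) = 3

z^3/2 + z^2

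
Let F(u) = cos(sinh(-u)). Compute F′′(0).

-1

Plug the Maclaurin series of the inner function into that of the outer and collect terms.
The coefficient of u^2 in the expansion is -1/2, so F′′(0) = 2! * (-1/2) = -1.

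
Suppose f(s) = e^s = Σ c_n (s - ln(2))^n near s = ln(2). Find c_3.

1/3

f(ln(2)) = 2
f′(ln(2)) = 2
f′′(ln(2)) = 2
f′′′(ln(2)) = 2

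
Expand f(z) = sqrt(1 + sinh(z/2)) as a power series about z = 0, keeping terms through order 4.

-31*z^4/6144 + 7*z^3/384 - z^2/32 + z/4 + 1

Plug the Maclaurin series of the inner function into that of the outer and collect terms.
[z^0] = 1;  [z^1] = 1/4;  [z^2] = -1/32;  [z^3] = 7/384;  [z^4] = -31/6144.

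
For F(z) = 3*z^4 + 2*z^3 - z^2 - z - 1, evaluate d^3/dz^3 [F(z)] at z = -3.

The coefficient of (z + 3)^3 in the expansion is -34, so F′′′(-3) = 3! * (-34) = -204.

-204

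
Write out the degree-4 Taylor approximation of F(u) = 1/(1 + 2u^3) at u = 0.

F(0) = 1
F′(0) = 0
F′′(0) = 0
F′′′(0) = -12
F^(4)(0) = 0

1 - 2*u^3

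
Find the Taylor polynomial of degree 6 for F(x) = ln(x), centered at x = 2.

-(x - 2)^6/384 + (x - 2)^5/160 - (x - 2)^4/64 + (x - 2)^3/24 - (x - 2)^2/8 + (x - 2)/2 + ln(2)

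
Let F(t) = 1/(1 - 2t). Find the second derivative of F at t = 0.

8

Apply the Taylor formula c_k = f^(k)(a)/k!.
The coefficient of t^2 in the expansion is 4, so F′′(0) = 2! * (4) = 8.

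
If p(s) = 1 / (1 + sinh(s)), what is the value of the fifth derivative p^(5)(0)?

Write 1/(1+u) = 1 - u + u^2 - u^3 + ... and substitute the series for u.
The coefficient of s^5 in the expansion is -181/120, so p^(5)(0) = 5! * (-181/120) = -181.

-181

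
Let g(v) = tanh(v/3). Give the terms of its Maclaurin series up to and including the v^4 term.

-v^3/81 + v/3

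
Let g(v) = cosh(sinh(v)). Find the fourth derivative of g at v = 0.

Let u equal the inner series; expand the outer function in u and truncate.
From the series, [v^4] g = 5/24; multiply by 4! = 24 to get 5.

5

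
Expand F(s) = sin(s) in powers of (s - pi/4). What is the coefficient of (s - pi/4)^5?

Use the known series and substitute for the argument.
So c_5 = F^(5)(pi/4)/5! = sqrt(2)/240.

sqrt(2)/240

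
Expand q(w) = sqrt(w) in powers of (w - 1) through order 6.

-21*(w - 1)^6/1024 + 7*(w - 1)^5/256 - 5*(w - 1)^4/128 + (w - 1)^3/16 - (w - 1)^2/8 + (w - 1)/2 + 1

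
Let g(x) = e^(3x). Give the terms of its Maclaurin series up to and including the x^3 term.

[x^0] = 1;  [x^1] = 3;  [x^2] = 9/2;  [x^3] = 9/2.

9*x^3/2 + 9*x^2/2 + 3*x + 1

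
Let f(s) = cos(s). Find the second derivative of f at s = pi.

The coefficient of (s - pi)^2 in the expansion is 1/2, so f′′(pi) = 2! * (1/2) = 1.

1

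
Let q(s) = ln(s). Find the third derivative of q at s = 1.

2

The coefficient of (s - 1)^3 in the expansion is 1/3, so q′′′(1) = 3! * (1/3) = 2.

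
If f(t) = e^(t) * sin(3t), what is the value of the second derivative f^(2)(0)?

6

Take the Cauchy product of the two expansions.
From the series, [t^2] f = 3; multiply by 2! = 2 to get 6.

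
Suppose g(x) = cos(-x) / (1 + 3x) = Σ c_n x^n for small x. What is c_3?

Expand each factor separately, then convolve coefficients.
g(0) = 1
g′(0) = -3
g′′(0) = 17
g′′′(0) = -153
So c_3 = g′′′(0)/3! = -51/2.

-51/2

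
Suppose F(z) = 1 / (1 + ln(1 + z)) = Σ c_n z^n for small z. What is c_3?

-7/3

Write 1/(1+u) = 1 - u + u^2 - u^3 + ... and substitute the series for u.
F(0) = 1
F′(0) = -1
F′′(0) = 3
F′′′(0) = -14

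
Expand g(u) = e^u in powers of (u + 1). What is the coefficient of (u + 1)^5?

e^(-1)/120

[(u + 1)^0] = e^(-1);  [(u + 1)^1] = e^(-1);  [(u + 1)^2] = e^(-1)/2;  [(u + 1)^3] = e^(-1)/6;  [(u + 1)^4] = e^(-1)/24;  [(u + 1)^5] = e^(-1)/120.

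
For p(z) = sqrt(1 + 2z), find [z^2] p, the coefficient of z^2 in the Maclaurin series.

p(0) = 1
p′(0) = 1
p′′(0) = -1
So c_2 = p′′(0)/2! = -1/2.

-1/2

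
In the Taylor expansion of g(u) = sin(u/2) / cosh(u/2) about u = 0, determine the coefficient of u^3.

-1/12

Invert the denominator's series and multiply.
g(0) = 0
g′(0) = 1/2
g′′(0) = 0
g′′′(0) = -1/2
The Taylor polynomial is Σ g^(k)(0)/k! · u^k.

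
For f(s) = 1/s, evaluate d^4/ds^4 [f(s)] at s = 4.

From the series, [(s - 4)^4] f = 1/1024; multiply by 4! = 24 to get 3/128.

3/128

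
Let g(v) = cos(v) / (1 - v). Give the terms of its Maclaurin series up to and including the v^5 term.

13*v^5/24 + 13*v^4/24 + v^3/2 + v^2/2 + v + 1

Expand 1/(denominator) as a geometric series and multiply by the numerator's series.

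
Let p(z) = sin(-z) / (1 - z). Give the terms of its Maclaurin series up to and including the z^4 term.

-5*z^4/6 - 5*z^3/6 - z^2 - z

Multiply the two series term by term and collect like powers.
p(0) = 0
p′(0) = -1
p′′(0) = -2
p′′′(0) = -5
p^(4)(0) = -20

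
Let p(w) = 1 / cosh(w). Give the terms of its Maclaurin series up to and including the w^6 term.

Write the quotient as an unknown series and match coefficients against numerator = denominator · series.
p(0) = 1
p′(0) = 0
p′′(0) = -1
p′′′(0) = 0
p^(4)(0) = 5
p^(5)(0) = 0
p^(6)(0) = -61
The Taylor polynomial is Σ p^(k)(0)/k! · w^k.

-61*w^6/720 + 5*w^4/24 - w^2/2 + 1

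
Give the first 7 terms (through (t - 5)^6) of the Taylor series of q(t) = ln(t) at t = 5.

-(t - 5)^6/93750 + (t - 5)^5/15625 - (t - 5)^4/2500 + (t - 5)^3/375 - (t - 5)^2/50 + (t - 5)/5 + ln(5)

Differentiate repeatedly and evaluate at the center.
q(5) = ln(5)
q′(5) = 1/5
q′′(5) = -1/25
q′′′(5) = 2/125
q^(4)(5) = -6/625
q^(5)(5) = 24/3125
q^(6)(5) = -24/3125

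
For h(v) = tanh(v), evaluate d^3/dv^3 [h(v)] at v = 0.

From the series, [v^3] h = -1/3; multiply by 3! = 6 to get -2.

-2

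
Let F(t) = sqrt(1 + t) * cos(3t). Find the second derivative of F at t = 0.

-37/4

Expand each factor separately, then convolve coefficients.
The coefficient of t^2 in the expansion is -37/8, so F′′(0) = 2! * (-37/8) = -37/4.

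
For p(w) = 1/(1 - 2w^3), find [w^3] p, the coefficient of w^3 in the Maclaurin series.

2

Apply the Taylor formula c_k = f^(k)(a)/k!.
[w^0] = 1;  [w^1] = 0;  [w^2] = 0;  [w^3] = 2.
So c_3 = p′′′(0)/3! = 2.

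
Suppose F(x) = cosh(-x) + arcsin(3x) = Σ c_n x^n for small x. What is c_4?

1/24

Add the two expansions coefficient-wise.
F(0) = 1
F′(0) = 3
F′′(0) = 1
F′′′(0) = 27
F^(4)(0) = 1
Dividing each by k! gives the coefficients c_0, ..., c_4.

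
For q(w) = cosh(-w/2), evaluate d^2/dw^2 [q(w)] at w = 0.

Compute the successive derivatives at the expansion point and divide by k!.
The coefficient of w^2 in the expansion is 1/8, so q′′(0) = 2! * (1/8) = 1/4.

1/4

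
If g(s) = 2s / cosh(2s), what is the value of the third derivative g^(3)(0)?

-24

Write the quotient as an unknown series and match coefficients against numerator = denominator · series.
The coefficient of s^3 in the expansion is -4, so g′′′(0) = 3! * (-4) = -24.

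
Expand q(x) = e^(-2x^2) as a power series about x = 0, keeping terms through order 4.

Use the known series and substitute for the argument.
[x^0] = 1;  [x^1] = 0;  [x^2] = -2;  [x^3] = 0;  [x^4] = 2.

2*x^4 - 2*x^2 + 1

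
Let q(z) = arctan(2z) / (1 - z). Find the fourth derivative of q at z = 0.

Expand 1/(denominator) as a geometric series and multiply by the numerator's series.
The coefficient of z^4 in the expansion is -2/3, so q^(4)(0) = 4! * (-2/3) = -16.

-16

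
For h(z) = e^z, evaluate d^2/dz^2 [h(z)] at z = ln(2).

The coefficient of (z - ln(2))^2 in the expansion is 1, so h′′(ln(2)) = 2! * (1) = 2.

2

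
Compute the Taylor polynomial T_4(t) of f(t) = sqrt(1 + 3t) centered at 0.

-405*t^4/128 + 27*t^3/16 - 9*t^2/8 + 3*t/2 + 1

Compute the successive derivatives at the expansion point and divide by k!.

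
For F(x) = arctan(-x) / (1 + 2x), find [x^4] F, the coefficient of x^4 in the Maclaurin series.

Write out both Maclaurin series and multiply, keeping only the needed powers.
F(0) = 0
F′(0) = -1
F′′(0) = 4
F′′′(0) = -22
F^(4)(0) = 176

22/3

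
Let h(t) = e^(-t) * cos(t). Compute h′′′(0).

2

Write out both Maclaurin series and multiply, keeping only the needed powers.
The coefficient of t^3 in the expansion is 1/3, so h′′′(0) = 3! * (1/3) = 2.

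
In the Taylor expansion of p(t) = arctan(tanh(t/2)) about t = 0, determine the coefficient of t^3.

Let u equal the inner series; expand the outer function in u and truncate.
p(0) = 0
p′(0) = 1/2
p′′(0) = 0
p′′′(0) = -1/2
So c_3 = p′′′(0)/3! = -1/12.

-1/12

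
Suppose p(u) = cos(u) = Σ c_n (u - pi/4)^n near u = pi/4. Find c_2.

-sqrt(2)/4

Use the known series and substitute for the argument.
p(pi/4) = sqrt(2)/2
p′(pi/4) = -sqrt(2)/2
p′′(pi/4) = -sqrt(2)/2
Dividing each by k! gives the coefficients c_0, ..., c_2.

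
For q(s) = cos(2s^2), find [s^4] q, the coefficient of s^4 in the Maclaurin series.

[s^0] = 1;  [s^1] = 0;  [s^2] = 0;  [s^3] = 0;  [s^4] = -2.
So c_4 = q^(4)(0)/4! = -2.

-2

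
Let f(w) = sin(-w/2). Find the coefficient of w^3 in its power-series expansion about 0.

Use the known series and substitute for the argument.
[w^0] = 0;  [w^1] = -1/2;  [w^2] = 0;  [w^3] = 1/48.

1/48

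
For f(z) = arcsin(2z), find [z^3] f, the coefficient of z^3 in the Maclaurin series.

4/3

[z^0] = 0;  [z^1] = 2;  [z^2] = 0;  [z^3] = 4/3.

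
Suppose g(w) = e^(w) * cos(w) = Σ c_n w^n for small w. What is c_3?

Take the Cauchy product of the two expansions.
[w^0] = 1;  [w^1] = 1;  [w^2] = 0;  [w^3] = -1/3.

-1/3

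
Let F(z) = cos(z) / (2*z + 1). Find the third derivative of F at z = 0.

Use 1/(1 - r) = Σ r^k on the denominator, then take the Cauchy product.
The coefficient of z^3 in the expansion is -7, so F′′′(0) = 3! * (-7) = -42.

-42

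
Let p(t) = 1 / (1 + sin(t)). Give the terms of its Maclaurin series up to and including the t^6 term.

Use the geometric series for the reciprocal, then substitute.
[t^0] = 1;  [t^1] = -1;  [t^2] = 1;  [t^3] = -5/6;  [t^4] = 2/3;  [t^5] = -61/120;  [t^6] = 17/45.

17*t^6/45 - 61*t^5/120 + 2*t^4/3 - 5*t^3/6 + t^2 - t + 1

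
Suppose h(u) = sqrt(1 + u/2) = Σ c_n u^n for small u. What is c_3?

1/128

h(0) = 1
h′(0) = 1/4
h′′(0) = -1/16
h′′′(0) = 3/64
Then c_k = h^(k)(0)/k! gives each Taylor coefficient.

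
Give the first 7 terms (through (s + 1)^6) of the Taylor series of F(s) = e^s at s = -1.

(s + 1)^6*e^(-1)/720 + (s + 1)^5*e^(-1)/120 + (s + 1)^4*e^(-1)/24 + (s + 1)^3*e^(-1)/6 + (s + 1)^2*e^(-1)/2 + (s + 1)*e^(-1) + e^(-1)

Apply the Taylor formula c_k = f^(k)(a)/k!.
F(-1) = e^(-1)
F′(-1) = e^(-1)
F′′(-1) = e^(-1)
F′′′(-1) = e^(-1)
F^(4)(-1) = e^(-1)
F^(5)(-1) = e^(-1)
F^(6)(-1) = e^(-1)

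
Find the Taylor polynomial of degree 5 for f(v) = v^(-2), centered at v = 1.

Use the known series and substitute for the argument.

-6*(v - 1)^5 + 5*(v - 1)^4 - 4*(v - 1)^3 + 3*(v - 1)^2 - 2*(v - 1) + 1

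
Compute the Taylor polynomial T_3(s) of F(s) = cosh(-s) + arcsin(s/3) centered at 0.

Combine the two series term by term.
F(0) = 1
F′(0) = 1/3
F′′(0) = 1
F′′′(0) = 1/27

s^3/162 + s^2/2 + s/3 + 1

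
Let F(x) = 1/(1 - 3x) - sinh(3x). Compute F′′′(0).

135

Add the two expansions coefficient-wise.
From the series, [x^3] F = 45/2; multiply by 3! = 6 to get 135.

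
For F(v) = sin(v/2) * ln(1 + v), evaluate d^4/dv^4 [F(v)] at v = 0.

Take the Cauchy product of the two expansions.
The coefficient of v^4 in the expansion is 7/48, so F^(4)(0) = 4! * (7/48) = 7/2.

7/2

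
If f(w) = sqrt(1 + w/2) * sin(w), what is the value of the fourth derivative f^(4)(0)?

Take the Cauchy product of the two expansions.
The coefficient of w^4 in the expansion is -13/384, so f^(4)(0) = 4! * (-13/384) = -13/16.

-13/16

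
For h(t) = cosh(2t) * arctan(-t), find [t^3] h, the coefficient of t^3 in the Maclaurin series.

Expand each factor separately, then convolve coefficients.
h(0) = 0
h′(0) = -1
h′′(0) = 0
h′′′(0) = -10

-5/3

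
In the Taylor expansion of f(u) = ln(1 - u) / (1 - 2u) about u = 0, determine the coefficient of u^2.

Write out both Maclaurin series and multiply, keeping only the needed powers.
f(0) = 0
f′(0) = -1
f′′(0) = -5

-5/2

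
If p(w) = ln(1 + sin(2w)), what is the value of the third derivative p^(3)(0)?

8

Let u equal the inner series; expand the outer function in u and truncate.
The coefficient of w^3 in the expansion is 4/3, so p′′′(0) = 3! * (4/3) = 8.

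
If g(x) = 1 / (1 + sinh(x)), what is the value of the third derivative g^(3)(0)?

Write 1/(1+u) = 1 - u + u^2 - u^3 + ... and substitute the series for u.
The coefficient of x^3 in the expansion is -7/6, so g′′′(0) = 3! * (-7/6) = -7.

-7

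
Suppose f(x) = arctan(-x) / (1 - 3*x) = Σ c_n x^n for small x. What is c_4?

-26

Use 1/(1 - r) = Σ r^k on the denominator, then take the Cauchy product.
[x^0] = 0;  [x^1] = -1;  [x^2] = -3;  [x^3] = -26/3;  [x^4] = -26.
So c_4 = f^(4)(0)/4! = -26.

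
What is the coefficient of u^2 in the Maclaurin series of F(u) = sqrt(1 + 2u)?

-1/2

[u^0] = 1;  [u^1] = 1;  [u^2] = -1/2.
So c_2 = F′′(0)/2! = -1/2.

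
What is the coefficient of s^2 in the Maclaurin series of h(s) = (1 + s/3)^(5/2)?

5/24

h(0) = 1
h′(0) = 5/6
h′′(0) = 5/12
So c_2 = h′′(0)/2! = 5/24.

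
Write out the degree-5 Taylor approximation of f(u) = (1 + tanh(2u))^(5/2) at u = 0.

Let u equal the inner series; expand the outer function in u and truncate.
f(0) = 1
f′(0) = 5
f′′(0) = 15
f′′′(0) = -25
f^(4)(0) = -495
f^(5)(0) = 125

25*u^5/24 - 165*u^4/8 - 25*u^3/6 + 15*u^2/2 + 5*u + 1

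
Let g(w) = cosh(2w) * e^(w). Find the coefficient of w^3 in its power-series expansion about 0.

Take the Cauchy product of the two expansions.
So c_3 = g′′′(0)/3! = 13/6.

13/6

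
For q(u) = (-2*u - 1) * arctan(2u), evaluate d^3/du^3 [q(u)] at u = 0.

16

Distribute the polynomial across the series and collect like powers.
From the series, [u^3] q = 8/3; multiply by 3! = 6 to get 16.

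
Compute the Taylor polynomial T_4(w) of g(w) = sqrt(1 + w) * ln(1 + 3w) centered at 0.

-15*w^4 + 51*w^3/8 - 3*w^2 + 3*w

Write out both Maclaurin series and multiply, keeping only the needed powers.
g(0) = 0
g′(0) = 3
g′′(0) = -6
g′′′(0) = 153/4
g^(4)(0) = -360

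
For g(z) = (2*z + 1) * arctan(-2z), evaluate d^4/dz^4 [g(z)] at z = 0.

Distribute the polynomial across the series and collect like powers.
From the series, [z^4] g = 16/3; multiply by 4! = 24 to get 128.

128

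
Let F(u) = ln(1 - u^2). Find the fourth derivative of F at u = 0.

From the series, [u^4] F = -1/2; multiply by 4! = 24 to get -12.

-12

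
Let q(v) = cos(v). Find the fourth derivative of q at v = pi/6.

The coefficient of (v - pi/6)^4 in the expansion is sqrt(3)/48, so q^(4)(pi/6) = 4! * (sqrt(3)/48) = sqrt(3)/2.

sqrt(3)/2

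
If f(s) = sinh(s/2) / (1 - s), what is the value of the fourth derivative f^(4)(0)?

Expand each factor separately, then convolve coefficients.
The coefficient of s^4 in the expansion is 25/48, so f^(4)(0) = 4! * (25/48) = 25/2.

25/2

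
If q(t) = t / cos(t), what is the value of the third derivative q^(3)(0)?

Write the quotient as an unknown series and match coefficients against numerator = denominator · series.
The coefficient of t^3 in the expansion is 1/2, so q′′′(0) = 3! * (1/2) = 3.

3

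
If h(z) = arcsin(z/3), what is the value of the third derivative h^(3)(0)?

Differentiate repeatedly and evaluate at the center.
From the series, [z^3] h = 1/162; multiply by 3! = 6 to get 1/27.

1/27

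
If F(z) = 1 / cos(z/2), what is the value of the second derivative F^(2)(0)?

1/4

Write the quotient as an unknown series and match coefficients against numerator = denominator · series.
The coefficient of z^2 in the expansion is 1/8, so F′′(0) = 2! * (1/8) = 1/4.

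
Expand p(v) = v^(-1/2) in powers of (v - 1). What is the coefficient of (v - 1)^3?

[(v - 1)^0] = 1;  [(v - 1)^1] = -1/2;  [(v - 1)^2] = 3/8;  [(v - 1)^3] = -5/16.

-5/16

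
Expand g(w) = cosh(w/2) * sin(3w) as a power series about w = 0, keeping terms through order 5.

Multiply the two series term by term and collect like powers.

941*w^5/640 - 33*w^3/8 + 3*w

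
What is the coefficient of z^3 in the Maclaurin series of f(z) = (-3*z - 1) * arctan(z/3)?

Multiply each power in the prefactor through the base expansion.
f(0) = 0
f′(0) = -1/3
f′′(0) = -2
f′′′(0) = 2/27
So c_3 = f′′′(0)/3! = 1/81.

1/81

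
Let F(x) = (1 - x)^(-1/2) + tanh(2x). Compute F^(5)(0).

17329/32

Expand each term separately and add.
From the series, [x^5] F = 17329/3840; multiply by 5! = 120 to get 17329/32.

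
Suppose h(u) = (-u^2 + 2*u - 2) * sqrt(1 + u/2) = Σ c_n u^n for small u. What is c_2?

Shift and add copies of the series according to the polynomial's terms.
h(0) = -2
h′(0) = 3/2
h′′(0) = -7/8

-7/16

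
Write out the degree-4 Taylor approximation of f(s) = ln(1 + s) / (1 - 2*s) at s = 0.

77*s^4/12 + 10*s^3/3 + 3*s^2/2 + s

Use 1/(1 - r) = Σ r^k on the denominator, then take the Cauchy product.
f(0) = 0
f′(0) = 1
f′′(0) = 3
f′′′(0) = 20
f^(4)(0) = 154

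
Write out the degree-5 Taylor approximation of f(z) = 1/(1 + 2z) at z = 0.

Differentiate repeatedly and evaluate at the center.
[z^0] = 1;  [z^1] = -2;  [z^2] = 4;  [z^3] = -8;  [z^4] = 16;  [z^5] = -32.

-32*z^5 + 16*z^4 - 8*z^3 + 4*z^2 - 2*z + 1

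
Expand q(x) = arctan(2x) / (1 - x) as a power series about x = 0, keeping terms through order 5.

86*x^5/15 - 2*x^4/3 - 2*x^3/3 + 2*x^2 + 2*x

Multiply the two series term by term and collect like powers.
q(0) = 0
q′(0) = 2
q′′(0) = 4
q′′′(0) = -4
q^(4)(0) = -16
q^(5)(0) = 688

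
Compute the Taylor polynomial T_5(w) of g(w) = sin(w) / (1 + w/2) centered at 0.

Take the Cauchy product of the two expansions.

7*w^5/240 - w^4/24 + w^3/12 - w^2/2 + w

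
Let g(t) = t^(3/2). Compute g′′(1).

3/4

From the series, [(t - 1)^2] g = 3/8; multiply by 2! = 2 to get 3/4.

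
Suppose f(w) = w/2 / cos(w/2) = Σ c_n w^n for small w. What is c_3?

Divide the numerator series by the denominator series (power-series long division).
So c_3 = f′′′(0)/3! = 1/16.

1/16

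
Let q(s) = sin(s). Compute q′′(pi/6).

-1/2

Apply the Taylor formula c_k = f^(k)(a)/k!.
The coefficient of (s - pi/6)^2 in the expansion is -1/4, so q′′(pi/6) = 2! * (-1/4) = -1/2.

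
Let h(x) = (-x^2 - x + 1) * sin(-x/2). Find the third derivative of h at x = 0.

Shift and add copies of the series according to the polynomial's terms.
The coefficient of x^3 in the expansion is 25/48, so h′′′(0) = 3! * (25/48) = 25/8.

25/8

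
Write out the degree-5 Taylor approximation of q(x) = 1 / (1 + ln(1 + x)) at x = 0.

Use the geometric series for the reciprocal, then substitute.
q(0) = 1
q′(0) = -1
q′′(0) = 3
q′′′(0) = -14
q^(4)(0) = 88
q^(5)(0) = -694
Dividing each by k! gives the coefficients c_0, ..., c_5.

-347*x^5/60 + 11*x^4/3 - 7*x^3/3 + 3*x^2/2 - x + 1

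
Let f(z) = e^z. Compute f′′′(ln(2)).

From the series, [(z - ln(2))^3] f = 1/3; multiply by 3! = 6 to get 2.

2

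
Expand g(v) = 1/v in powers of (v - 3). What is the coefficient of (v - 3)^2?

1/27

c_2 = g′′(3)/2! = 1/27.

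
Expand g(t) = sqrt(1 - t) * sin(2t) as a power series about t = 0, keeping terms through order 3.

-19*t^3/12 - t^2 + 2*t

Write out both Maclaurin series and multiply, keeping only the needed powers.
g(0) = 0
g′(0) = 2
g′′(0) = -2
g′′′(0) = -19/2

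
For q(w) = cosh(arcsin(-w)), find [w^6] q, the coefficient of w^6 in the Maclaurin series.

Compose series: expand the inner function first, then feed it into the outer expansion.
q(0) = 1
q′(0) = 0
q′′(0) = 1
q′′′(0) = 0
q^(4)(0) = 5
q^(5)(0) = 0
q^(6)(0) = 85
So c_6 = q^(6)(0)/6! = 17/144.

17/144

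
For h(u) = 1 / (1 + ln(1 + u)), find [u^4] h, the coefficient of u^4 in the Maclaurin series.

Use the geometric series for the reciprocal, then substitute.
[u^0] = 1;  [u^1] = -1;  [u^2] = 3/2;  [u^3] = -7/3;  [u^4] = 11/3.
So c_4 = h^(4)(0)/4! = 11/3.

11/3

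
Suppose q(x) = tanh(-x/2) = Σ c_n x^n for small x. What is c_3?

1/24

Apply the Taylor formula c_k = f^(k)(a)/k!.
q(0) = 0
q′(0) = -1/2
q′′(0) = 0
q′′′(0) = 1/4
So c_3 = q′′′(0)/3! = 1/24.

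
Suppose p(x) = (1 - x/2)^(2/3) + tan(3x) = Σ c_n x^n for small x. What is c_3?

1457/162

Combine the two series term by term.
So c_3 = p′′′(0)/3! = 1457/162.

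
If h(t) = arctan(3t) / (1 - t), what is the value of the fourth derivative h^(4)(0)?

Expand each factor separately, then convolve coefficients.
The coefficient of t^4 in the expansion is -6, so h^(4)(0) = 4! * (-6) = -144.

-144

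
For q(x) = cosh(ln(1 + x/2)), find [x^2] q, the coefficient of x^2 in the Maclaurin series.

Plug the Maclaurin series of the inner function into that of the outer and collect terms.
q(0) = 1
q′(0) = 0
q′′(0) = 1/4
The Taylor polynomial is Σ q^(k)(0)/k! · x^k.

1/8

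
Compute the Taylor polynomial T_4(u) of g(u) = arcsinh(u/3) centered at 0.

-u^3/162 + u/3

Compute the successive derivatives at the expansion point and divide by k!.
g(0) = 0
g′(0) = 1/3
g′′(0) = 0
g′′′(0) = -1/27
g^(4)(0) = 0
The Taylor polynomial is Σ g^(k)(0)/k! · u^k.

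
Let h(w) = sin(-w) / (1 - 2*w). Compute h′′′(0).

Multiply the numerator's expansion by the denominator's geometric series.
From the series, [w^3] h = -23/6; multiply by 3! = 6 to get -23.

-23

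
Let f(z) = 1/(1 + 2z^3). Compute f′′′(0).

-12

From the series, [z^3] f = -2; multiply by 3! = 6 to get -12.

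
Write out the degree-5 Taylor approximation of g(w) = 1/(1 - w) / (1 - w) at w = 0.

6*w^5 + 5*w^4 + 4*w^3 + 3*w^2 + 2*w + 1

Multiply the two series term by term and collect like powers.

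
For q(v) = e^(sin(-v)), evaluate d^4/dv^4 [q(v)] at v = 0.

Compose series: expand the inner function first, then feed it into the outer expansion.
The coefficient of v^4 in the expansion is -1/8, so q^(4)(0) = 4! * (-1/8) = -3.

-3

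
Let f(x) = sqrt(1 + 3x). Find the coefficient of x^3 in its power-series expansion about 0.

27/16

f(0) = 1
f′(0) = 3/2
f′′(0) = -9/4
f′′′(0) = 81/8
So c_3 = f′′′(0)/3! = 27/16.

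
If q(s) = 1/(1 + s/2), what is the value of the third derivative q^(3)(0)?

-3/4

From the series, [s^3] q = -1/8; multiply by 3! = 6 to get -3/4.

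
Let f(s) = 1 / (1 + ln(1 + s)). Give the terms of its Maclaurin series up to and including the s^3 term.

-7*s^3/3 + 3*s^2/2 - s + 1

Write 1/(1+u) = 1 - u + u^2 - u^3 + ... and substitute the series for u.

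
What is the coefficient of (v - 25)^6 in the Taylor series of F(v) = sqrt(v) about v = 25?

-21/50000000000

[(v - 25)^0] = 5;  [(v - 25)^1] = 1/10;  [(v - 25)^2] = -1/1000;  [(v - 25)^3] = 1/50000;  [(v - 25)^4] = -1/2000000;  [(v - 25)^5] = 7/500000000;  [(v - 25)^6] = -21/50000000000.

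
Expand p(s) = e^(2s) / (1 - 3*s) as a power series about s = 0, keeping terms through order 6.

Multiply the numerator's expansion by the denominator's geometric series.
p(0) = 1
p′(0) = 5
p′′(0) = 34
p′′′(0) = 314
p^(4)(0) = 3784
p^(5)(0) = 56792
p^(6)(0) = 1022320

12779*s^6/9 + 7099*s^5/15 + 473*s^4/3 + 157*s^3/3 + 17*s^2 + 5*s + 1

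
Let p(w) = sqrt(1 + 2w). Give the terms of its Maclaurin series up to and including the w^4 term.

-5*w^4/8 + w^3/2 - w^2/2 + w + 1

Differentiate repeatedly and evaluate at the center.
[w^0] = 1;  [w^1] = 1;  [w^2] = -1/2;  [w^3] = 1/2;  [w^4] = -5/8.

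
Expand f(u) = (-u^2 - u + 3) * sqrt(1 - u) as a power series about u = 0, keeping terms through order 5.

5*u^5/256 + 9*u^4/128 + 7*u^3/16 - 7*u^2/8 - 5*u/2 + 3

Distribute the polynomial across the series and collect like powers.
[u^0] = 3;  [u^1] = -5/2;  [u^2] = -7/8;  [u^3] = 7/16;  [u^4] = 9/128;  [u^5] = 5/256.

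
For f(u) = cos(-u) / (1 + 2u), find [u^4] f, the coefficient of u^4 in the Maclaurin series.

Multiply the two series term by term and collect like powers.
f(0) = 1
f′(0) = -2
f′′(0) = 7
f′′′(0) = -42
f^(4)(0) = 337

337/24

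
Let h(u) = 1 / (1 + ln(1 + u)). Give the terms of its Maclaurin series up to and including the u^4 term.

Write 1/(1+u) = 1 - u + u^2 - u^3 + ... and substitute the series for u.
h(0) = 1
h′(0) = -1
h′′(0) = 3
h′′′(0) = -14
h^(4)(0) = 88
Then c_k = h^(k)(0)/k! gives each Taylor coefficient.

11*u^4/3 - 7*u^3/3 + 3*u^2/2 - u + 1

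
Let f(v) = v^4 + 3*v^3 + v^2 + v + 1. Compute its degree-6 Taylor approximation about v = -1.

f(-1) = -1
f′(-1) = 4
f′′(-1) = -4
f′′′(-1) = -6
f^(4)(-1) = 24
f^(5)(-1) = 0
f^(6)(-1) = 0
Then c_k = f^(k)(-1)/k! gives each Taylor coefficient.

(v + 1)^4 - (v + 1)^3 - 2*(v + 1)^2 + 4*(v + 1) - 1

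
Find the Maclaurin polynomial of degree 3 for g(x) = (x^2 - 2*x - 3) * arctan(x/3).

10*x^3/27 - 2*x^2/3 - x

Multiply each power in the prefactor through the base expansion.
[x^0] = 0;  [x^1] = -1;  [x^2] = -2/3;  [x^3] = 10/27.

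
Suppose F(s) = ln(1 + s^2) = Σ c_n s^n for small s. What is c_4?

c_4 = F^(4)(0)/4! = -1/2.

-1/2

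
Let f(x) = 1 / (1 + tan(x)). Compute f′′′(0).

Write 1/(1+u) = 1 - u + u^2 - u^3 + ... and substitute the series for u.
The coefficient of x^3 in the expansion is -4/3, so f′′′(0) = 3! * (-4/3) = -8.

-8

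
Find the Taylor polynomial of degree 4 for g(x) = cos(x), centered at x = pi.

g(pi) = -1
g′(pi) = 0
g′′(pi) = 1
g′′′(pi) = 0
g^(4)(pi) = -1

-(x - pi)^4/24 + (x - pi)^2/2 - 1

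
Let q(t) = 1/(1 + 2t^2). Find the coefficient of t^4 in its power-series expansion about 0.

[t^0] = 1;  [t^1] = 0;  [t^2] = -2;  [t^3] = 0;  [t^4] = 4.

4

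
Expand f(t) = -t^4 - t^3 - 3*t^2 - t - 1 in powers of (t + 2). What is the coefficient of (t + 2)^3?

Apply the Taylor formula c_k = f^(k)(a)/k!.
f(-2) = -19
f′(-2) = 31
f′′(-2) = -42
f′′′(-2) = 42
So c_3 = f′′′(-2)/3! = 7.

7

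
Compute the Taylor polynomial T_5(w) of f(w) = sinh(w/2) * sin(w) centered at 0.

-w^4/16 + w^2/2

Expand each factor separately, then convolve coefficients.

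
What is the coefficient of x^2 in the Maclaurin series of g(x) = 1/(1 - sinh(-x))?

Plug the Maclaurin series of the inner function into that of the outer and collect terms.

1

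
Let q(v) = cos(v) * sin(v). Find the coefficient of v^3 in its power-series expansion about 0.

Take the Cauchy product of the two expansions.
[v^0] = 0;  [v^1] = 1;  [v^2] = 0;  [v^3] = -2/3.

-2/3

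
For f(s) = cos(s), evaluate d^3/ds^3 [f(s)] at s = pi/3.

The coefficient of (s - pi/3)^3 in the expansion is sqrt(3)/12, so f′′′(pi/3) = 3! * (sqrt(3)/12) = sqrt(3)/2.

sqrt(3)/2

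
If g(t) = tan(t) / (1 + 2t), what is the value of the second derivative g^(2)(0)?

Write out both Maclaurin series and multiply, keeping only the needed powers.
The coefficient of t^2 in the expansion is -2, so g′′(0) = 2! * (-2) = -4.

-4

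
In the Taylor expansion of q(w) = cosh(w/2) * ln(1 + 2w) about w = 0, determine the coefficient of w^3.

Expand each factor separately, then convolve coefficients.
q(0) = 0
q′(0) = 2
q′′(0) = -4
q′′′(0) = 35/2

35/12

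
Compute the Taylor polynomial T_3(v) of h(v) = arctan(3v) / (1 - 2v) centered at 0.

Write out both Maclaurin series and multiply, keeping only the needed powers.
[v^0] = 0;  [v^1] = 3;  [v^2] = 6;  [v^3] = 3.

3*v^3 + 6*v^2 + 3*v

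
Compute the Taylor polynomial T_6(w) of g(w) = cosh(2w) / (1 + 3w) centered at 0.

Take the Cauchy product of the two expansions.
g(0) = 1
g′(0) = -3
g′′(0) = 22
g′′′(0) = -198
g^(4)(0) = 2392
g^(5)(0) = -35880
g^(6)(0) = 645904
Dividing each by k! gives the coefficients c_0, ..., c_6.

40369*w^6/45 - 299*w^5 + 299*w^4/3 - 33*w^3 + 11*w^2 - 3*w + 1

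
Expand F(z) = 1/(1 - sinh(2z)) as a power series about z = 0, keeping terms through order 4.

Substitute the inner expansion into the outer series and collect powers.

64*z^4/3 + 28*z^3/3 + 4*z^2 + 2*z + 1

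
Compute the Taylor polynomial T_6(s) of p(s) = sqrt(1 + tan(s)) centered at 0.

-5521*s^6/46080 + 601*s^5/3840 - 47*s^4/384 + 11*s^3/48 - s^2/8 + s/2 + 1

Plug the Maclaurin series of the inner function into that of the outer and collect terms.
p(0) = 1
p′(0) = 1/2
p′′(0) = -1/4
p′′′(0) = 11/8
p^(4)(0) = -47/16
p^(5)(0) = 601/32
p^(6)(0) = -5521/64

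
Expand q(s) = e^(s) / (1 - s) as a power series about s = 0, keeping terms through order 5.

163*s^5/60 + 65*s^4/24 + 8*s^3/3 + 5*s^2/2 + 2*s + 1

Expand each factor separately, then convolve coefficients.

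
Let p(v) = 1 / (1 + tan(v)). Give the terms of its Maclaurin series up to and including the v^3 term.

Write 1/(1+u) = 1 - u + u^2 - u^3 + ... and substitute the series for u.
p(0) = 1
p′(0) = -1
p′′(0) = 2
p′′′(0) = -8

-4*v^3/3 + v^2 - v + 1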